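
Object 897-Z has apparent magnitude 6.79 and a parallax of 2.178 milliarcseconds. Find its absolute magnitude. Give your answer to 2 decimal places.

d = 1/p = 1/0.002178″ = 459.14 pc.
m − M = 5 log₁₀(459.14) − 5 = 13.3097 − 5 = 8.3097.
M = m − (m − M) = 6.79 − 8.3097 = -1.52.

M = -1.52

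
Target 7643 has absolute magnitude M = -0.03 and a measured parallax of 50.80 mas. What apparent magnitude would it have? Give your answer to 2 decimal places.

m = 1.44

d = 1/p = 1/0.05080″ = 19.685 pc.
m − M = 5 log₁₀ d − 5 = 5 log₁₀(19.685) − 5 = 6.4707 − 5 = 1.4707.
m = M + (m − M) = -0.03 + 1.4707 = 1.44.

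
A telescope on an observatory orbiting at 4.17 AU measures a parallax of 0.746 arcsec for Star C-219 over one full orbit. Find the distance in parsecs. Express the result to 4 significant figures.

With baseline B (in AU) and parallax p (in arcsec), d = B/p parsecs.
d = 4.17 / 0.746 = 5.5898 pc.

5.590 pc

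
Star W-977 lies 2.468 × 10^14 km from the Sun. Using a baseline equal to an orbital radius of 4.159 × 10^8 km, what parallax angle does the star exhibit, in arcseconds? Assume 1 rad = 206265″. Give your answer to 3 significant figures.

θ ≈ B/d = (4.159 × 10^8) / (2.468 × 10^14) = 1.6852 × 10^-6 rad.
In arcseconds: 1.6852 × 10^-6 × 206265 = 0.3476″.

0.348 arcsec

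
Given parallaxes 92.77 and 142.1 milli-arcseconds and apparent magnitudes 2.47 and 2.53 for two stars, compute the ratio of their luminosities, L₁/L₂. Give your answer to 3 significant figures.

L₁/L₂ = 2.48

d₁ = 1/p₁ = 1/0.09277″ = 10.779 pc; d₂ = 1/p₂ = 1/0.1421″ = 7.0373 pc.
M₁ = m₁ − 5 log₁₀ d₁ + 5 = 2.47 − 5.1629 + 5 = 2.3071.
M₂ = 2.53 − 4.2370 + 5 = 3.2930.
L₁/L₂ = 10^(0.4(M₂ − M₁)) = 10^(0.4 × 0.9859) = 10^0.39436 = 2.4795.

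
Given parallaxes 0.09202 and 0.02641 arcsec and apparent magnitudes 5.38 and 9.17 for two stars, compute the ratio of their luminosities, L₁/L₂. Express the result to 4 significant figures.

d₁ = 1/p₁ = 1/0.09202″ = 10.867 pc; d₂ = 1/p₂ = 1/0.02641″ = 37.864 pc.
M₁ = m₁ − 5 log₁₀ d₁ + 5 = 5.38 − 5.1805 + 5 = 5.1995.
M₂ = 9.17 − 7.8911 + 5 = 6.2789.
L₁/L₂ = 10^(0.4(M₂ − M₁)) = 10^(0.4 × 1.0794) = 10^0.43176 = 2.7025.

L₁/L₂ = 2.703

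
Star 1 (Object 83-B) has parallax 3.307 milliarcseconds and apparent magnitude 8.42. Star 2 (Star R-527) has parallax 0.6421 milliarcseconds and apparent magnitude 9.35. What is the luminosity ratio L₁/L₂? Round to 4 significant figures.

L₁/L₂ = 0.08878

d₁ = 1/p₁ = 1/0.003307″ = 302.39 pc; d₂ = 1/p₂ = 1/0.0006421″ = 1557.4 pc.
M₁ = m₁ − 5 log₁₀ d₁ + 5 = 8.42 − 12.4028 + 5 = 1.0172.
M₂ = 9.35 − 15.9620 + 5 = -1.6120.
L₁/L₂ = 10^(0.4(M₂ − M₁)) = 10^(0.4 × (-2.6292)) = 10^(-1.05168) = 0.088781.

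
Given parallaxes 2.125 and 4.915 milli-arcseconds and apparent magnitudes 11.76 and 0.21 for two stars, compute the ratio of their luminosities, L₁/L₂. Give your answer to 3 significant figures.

L₁/L₂ = 0.000128

d₁ = 1/p₁ = 1/0.002125″ = 470.59 pc; d₂ = 1/p₂ = 1/0.004915″ = 203.46 pc.
M₁ = m₁ − 5 log₁₀ d₁ + 5 = 11.76 − 13.3632 + 5 = 3.3968.
M₂ = 0.21 − 11.5424 + 5 = -6.3324.
L₁/L₂ = 10^(0.4(M₂ − M₁)) = 10^(0.4 × (-9.7292)) = 10^(-3.89168) = 0.00012833.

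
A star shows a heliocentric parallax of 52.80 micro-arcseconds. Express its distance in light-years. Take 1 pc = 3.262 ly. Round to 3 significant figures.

61800 light years

p = 52.80 micro-arcseconds = 0.00005280 arcsec.
d = 1/p = 1/0.00005280 = 18939 pc.
In light-years: 18939 × 3.262 = 61779 ly.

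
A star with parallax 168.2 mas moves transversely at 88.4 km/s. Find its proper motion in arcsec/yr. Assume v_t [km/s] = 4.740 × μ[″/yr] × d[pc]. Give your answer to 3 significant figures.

d = 1/p = 1/0.1682″ = 5.9453 pc.
μ = v_t / (4.74 d) = 88.4 / (4.74 × 5.9453) = 88.4 / 28.181 = 3.1369 ″/yr.

3.14 arcsec/yr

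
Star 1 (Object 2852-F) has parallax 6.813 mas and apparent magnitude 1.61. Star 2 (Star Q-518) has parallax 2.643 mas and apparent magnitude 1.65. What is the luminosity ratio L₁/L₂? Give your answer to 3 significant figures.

L₁/L₂ = 0.156

d₁ = 1/p₁ = 1/0.006813″ = 146.78 pc; d₂ = 1/p₂ = 1/0.002643″ = 378.36 pc.
M₁ = m₁ − 5 log₁₀ d₁ + 5 = 1.61 − 10.8333 + 5 = -4.2233.
M₂ = 1.65 − 12.8895 + 5 = -6.2395.
L₁/L₂ = 10^(0.4(M₂ − M₁)) = 10^(0.4 × (-2.0162)) = 10^(-0.80648) = 0.15614.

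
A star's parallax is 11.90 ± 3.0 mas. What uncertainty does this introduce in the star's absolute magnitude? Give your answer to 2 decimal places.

σ_M = 0.55 mag

M = m − 5 log₁₀ d + 5 = m + 5 log₁₀ p + 5, so ∂M/∂p = 5/(p ln 10).
σ_M = (5/ln 10) · (σ_p/p) = 2.1715 × 3.0/11.90 = 2.1715 × 0.2521 = 0.54744.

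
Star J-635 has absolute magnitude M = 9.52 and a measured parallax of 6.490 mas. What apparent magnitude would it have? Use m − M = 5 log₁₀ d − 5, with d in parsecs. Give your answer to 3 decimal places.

m = 15.459

d = 1/p = 1/0.006490″ = 154.08 pc.
m − M = 5 log₁₀ d − 5 = 5 log₁₀(154.08) − 5 = 10.9387 − 5 = 5.9387.
m = M + (m − M) = 9.52 + 5.9387 = 15.459.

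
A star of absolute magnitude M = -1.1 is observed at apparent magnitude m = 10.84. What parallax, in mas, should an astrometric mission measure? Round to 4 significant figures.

0.4093 mas

m − M = 10.84 − (-1.1) = 11.94.
d = 10^((m−M)/5 + 1) = 10^3.388 = 2443.4 pc.
p = 1/d = 1/2443.4 = 0.00040927 arcsec = 0.40927 mas.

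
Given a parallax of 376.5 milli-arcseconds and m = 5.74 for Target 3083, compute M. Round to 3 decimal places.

d = 1/p = 1/0.3765″ = 2.656 pc.
m − M = 5 log₁₀(2.656) − 5 = 2.1211 − 5 = -2.8789.
M = m − (m − M) = 5.74 − (-2.8789) = 8.619.

M = 8.619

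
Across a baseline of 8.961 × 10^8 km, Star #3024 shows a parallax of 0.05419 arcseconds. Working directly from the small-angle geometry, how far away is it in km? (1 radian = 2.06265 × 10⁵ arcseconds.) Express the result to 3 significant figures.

θ = 0.05419″ = 0.05419/206265 = 2.6272 × 10^-7 rad.
d = B/θ = (8.961 × 10^8) / (2.6272 × 10^-7) = 3.4109 × 10^15 km.

3.41 × 10^15 km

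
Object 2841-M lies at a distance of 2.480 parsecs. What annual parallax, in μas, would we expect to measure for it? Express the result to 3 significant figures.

p = 1/d = 1/2.48 = 0.40323 arcsec.
= 0.40323 × 10⁶ = 4.0323 × 10^5 μas.

403000 μas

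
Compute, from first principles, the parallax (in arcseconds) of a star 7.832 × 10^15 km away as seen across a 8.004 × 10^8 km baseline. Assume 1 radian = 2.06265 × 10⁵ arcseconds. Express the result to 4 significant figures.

θ ≈ B/d = (8.004 × 10^8) / (7.832 × 10^15) = 1.0220 × 10^-7 rad.
In arcseconds: 1.0220 × 10^-7 × 206265 = 0.02108″.

0.02108 arcsec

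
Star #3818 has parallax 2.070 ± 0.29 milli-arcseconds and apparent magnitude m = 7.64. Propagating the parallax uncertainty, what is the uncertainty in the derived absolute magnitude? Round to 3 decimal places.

σ_M = 0.304 mag

M = m − 5 log₁₀ d + 5 = m + 5 log₁₀ p + 5, so ∂M/∂p = 5/(p ln 10).
σ_M = (5/ln 10) · (σ_p/p) = 2.1715 × 0.29/2.070 = 2.1715 × 0.1401 = 0.30423.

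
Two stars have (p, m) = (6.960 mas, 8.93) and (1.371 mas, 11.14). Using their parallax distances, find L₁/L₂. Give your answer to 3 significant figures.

d₁ = 1/p₁ = 1/0.006960″ = 143.68 pc; d₂ = 1/p₂ = 1/0.001371″ = 729.39 pc.
M₁ = m₁ − 5 log₁₀ d₁ + 5 = 8.93 − 10.7870 + 5 = 3.1430.
M₂ = 11.14 − 14.3148 + 5 = 1.8252.
L₁/L₂ = 10^(0.4(M₂ − M₁)) = 10^(0.4 × (-1.3178)) = 10^(-0.52712) = 0.29708.

L₁/L₂ = 0.297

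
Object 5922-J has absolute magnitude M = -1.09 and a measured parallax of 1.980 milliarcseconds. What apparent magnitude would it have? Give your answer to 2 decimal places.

m = 7.43

d = 1/p = 1/0.001980″ = 505.05 pc.
m − M = 5 log₁₀ d − 5 = 5 log₁₀(505.05) − 5 = 13.5167 − 5 = 8.5167.
m = M + (m − M) = -1.09 + 8.5167 = 7.43.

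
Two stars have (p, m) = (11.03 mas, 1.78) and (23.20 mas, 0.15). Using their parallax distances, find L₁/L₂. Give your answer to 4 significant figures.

L₁/L₂ = 0.9859

d₁ = 1/p₁ = 1/0.01103″ = 90.662 pc; d₂ = 1/p₂ = 1/0.02320″ = 43.103 pc.
M₁ = m₁ − 5 log₁₀ d₁ + 5 = 1.78 − 9.7871 + 5 = -3.0071.
M₂ = 0.15 − 8.1725 + 5 = -3.0225.
L₁/L₂ = 10^(0.4(M₂ − M₁)) = 10^(0.4 × (-0.0154)) = 10^(-0.00616) = 0.98592.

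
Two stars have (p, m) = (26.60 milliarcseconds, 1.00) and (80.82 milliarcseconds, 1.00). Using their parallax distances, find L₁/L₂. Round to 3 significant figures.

L₁/L₂ = 9.23

d₁ = 1/p₁ = 1/0.02660″ = 37.594 pc; d₂ = 1/p₂ = 1/0.08082″ = 12.373 pc.
M₁ = m₁ − 5 log₁₀ d₁ + 5 = 1.00 − 7.8756 + 5 = -1.8756.
M₂ = 1.00 − 5.4624 + 5 = 0.5376.
L₁/L₂ = 10^(0.4(M₂ − M₁)) = 10^(0.4 × 2.4132) = 10^0.96528 = 9.2317.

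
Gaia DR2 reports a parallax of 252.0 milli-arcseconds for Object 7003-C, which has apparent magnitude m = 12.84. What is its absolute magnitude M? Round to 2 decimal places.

d = 1/p = 1/0.2520″ = 3.9683 pc.
m − M = 5 log₁₀(3.9683) − 5 = 2.9930 − 5 = -2.0070.
M = m − (m − M) = 12.84 − (-2.0070) = 14.85.

M = 14.85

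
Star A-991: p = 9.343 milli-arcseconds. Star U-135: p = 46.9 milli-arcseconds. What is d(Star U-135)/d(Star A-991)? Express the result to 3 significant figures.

Since d = 1/p, d_B/d_A = p_A/p_B.
= 9.343 / 46.9 = 0.19921.

0.199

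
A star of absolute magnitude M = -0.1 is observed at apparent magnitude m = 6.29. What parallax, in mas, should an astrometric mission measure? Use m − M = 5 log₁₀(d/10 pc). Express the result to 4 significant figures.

5.272 mas

m − M = 6.29 − (-0.1) = 6.39.
d = 10^((m−M)/5 + 1) = 10^2.278 = 189.67 pc.
p = 1/d = 1/189.67 = 0.0052723 arcsec = 5.2723 mas.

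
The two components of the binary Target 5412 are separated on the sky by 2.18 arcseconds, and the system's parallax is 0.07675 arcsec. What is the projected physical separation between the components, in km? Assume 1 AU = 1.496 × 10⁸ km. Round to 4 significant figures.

d = 1/p = 1/0.07675″ = 13.029 pc.
At distance d (pc), an angle of θ arcsec spans θ·d AU: s = 2.18 × 13.029 = 28.403 AU.
= 28.403 × 1.496 × 10⁸ km = 4.2491 × 10^9 km.

4.249 × 10^9 km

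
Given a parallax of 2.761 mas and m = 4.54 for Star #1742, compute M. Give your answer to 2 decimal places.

d = 1/p = 1/0.002761″ = 362.19 pc.
m − M = 5 log₁₀(362.19) − 5 = 12.7947 − 5 = 7.7947.
M = m − (m − M) = 4.54 − 7.7947 = -3.25.

M = -3.25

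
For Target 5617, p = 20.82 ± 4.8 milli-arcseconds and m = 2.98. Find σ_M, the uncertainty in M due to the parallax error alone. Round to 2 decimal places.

σ_M = 0.50 mag

M = m − 5 log₁₀ d + 5 = m + 5 log₁₀ p + 5, so ∂M/∂p = 5/(p ln 10).
σ_M = (5/ln 10) · (σ_p/p) = 2.1715 × 4.8/20.82 = 2.1715 × 0.23055 = 0.50064.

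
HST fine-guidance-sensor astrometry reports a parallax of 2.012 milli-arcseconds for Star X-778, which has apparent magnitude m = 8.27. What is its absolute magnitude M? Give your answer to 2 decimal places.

M = -0.21

d = 1/p = 1/0.002012″ = 497.02 pc.
m − M = 5 log₁₀(497.02) − 5 = 13.4819 − 5 = 8.4819.
M = m − (m − M) = 8.27 − 8.4819 = -0.21.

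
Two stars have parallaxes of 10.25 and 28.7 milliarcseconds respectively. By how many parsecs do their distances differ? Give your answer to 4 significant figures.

d_A = 1/0.01025″ = 97.561 pc; d_B = 1/0.02870″ = 34.843 pc.
|d_B − d_A| = |34.843 − 97.561| = 62.718 pc.

62.72 pc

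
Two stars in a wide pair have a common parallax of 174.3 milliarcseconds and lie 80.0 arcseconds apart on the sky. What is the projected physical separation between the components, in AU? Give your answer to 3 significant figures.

d = 1/p = 1/0.1743″ = 5.7372 pc.
At distance d (pc), an angle of θ arcsec spans θ·d AU: s = 80.0 × 5.7372 = 458.98 AU.

459 AU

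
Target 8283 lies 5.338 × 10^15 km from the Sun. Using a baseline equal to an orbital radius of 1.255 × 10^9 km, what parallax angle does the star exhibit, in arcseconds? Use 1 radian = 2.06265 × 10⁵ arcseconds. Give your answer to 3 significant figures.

0.0485 arcsec

θ ≈ B/d = (1.255 × 10^9) / (5.338 × 10^15) = 2.3511 × 10^-7 rad.
In arcseconds: 2.3511 × 10^-7 × 206265 = 0.048495″.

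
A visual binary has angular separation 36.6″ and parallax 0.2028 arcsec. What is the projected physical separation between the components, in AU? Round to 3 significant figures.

d = 1/p = 1/0.2028″ = 4.931 pc.
At distance d (pc), an angle of θ arcsec spans θ·d AU: s = 36.6 × 4.931 = 180.47 AU.

180 AU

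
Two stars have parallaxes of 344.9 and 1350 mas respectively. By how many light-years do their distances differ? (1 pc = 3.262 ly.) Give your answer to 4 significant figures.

7.042 ly

d_A = 1/0.3449″ = 2.8994 pc; d_B = 1/1.350″ = 0.74074 pc.
|d_B − d_A| = |0.74074 − 2.8994| = 2.1587 pc = 2.1587 × 3.262 ly = 7.0417 ly.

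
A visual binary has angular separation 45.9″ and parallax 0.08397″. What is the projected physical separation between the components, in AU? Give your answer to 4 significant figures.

d = 1/p = 1/0.08397″ = 11.909 pc.
At distance d (pc), an angle of θ arcsec spans θ·d AU: s = 45.9 × 11.909 = 546.62 AU.

546.6 AU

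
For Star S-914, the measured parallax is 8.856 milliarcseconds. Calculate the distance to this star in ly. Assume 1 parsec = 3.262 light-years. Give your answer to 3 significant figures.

p = 8.856 milliarcseconds = 0.008856 arcsec.
d = 1/p = 1/0.008856 = 112.92 pc.
In light-years: 112.92 × 3.262 = 368.35 ly.

368 ly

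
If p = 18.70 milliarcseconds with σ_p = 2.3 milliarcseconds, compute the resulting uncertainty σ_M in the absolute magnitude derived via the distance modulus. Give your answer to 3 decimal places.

σ_M = 0.267 mag

M = m − 5 log₁₀ d + 5 = m + 5 log₁₀ p + 5, so ∂M/∂p = 5/(p ln 10).
σ_M = (5/ln 10) · (σ_p/p) = 2.1715 × 2.3/18.70 = 2.1715 × 0.12299 = 0.26707.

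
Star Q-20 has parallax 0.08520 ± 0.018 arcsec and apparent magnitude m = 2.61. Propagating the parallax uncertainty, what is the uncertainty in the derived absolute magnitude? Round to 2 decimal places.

σ_M = 0.46 mag

M = m − 5 log₁₀ d + 5 = m + 5 log₁₀ p + 5, so ∂M/∂p = 5/(p ln 10).
σ_M = (5/ln 10) · (σ_p/p) = 2.1715 × 0.018/0.08520 = 2.1715 × 0.21127 = 0.45877.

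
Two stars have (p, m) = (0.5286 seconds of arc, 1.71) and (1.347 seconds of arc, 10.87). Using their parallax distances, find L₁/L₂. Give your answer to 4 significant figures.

d₁ = 1/p₁ = 1/0.5286″ = 1.8918 pc; d₂ = 1/p₂ = 1/1.347″ = 0.74239 pc.
M₁ = m₁ − 5 log₁₀ d₁ + 5 = 1.71 − 1.3844 + 5 = 5.3256.
M₂ = 10.87 − (-0.6468) + 5 = 16.5168.
L₁/L₂ = 10^(0.4(M₂ − M₁)) = 10^(0.4 × 11.1912) = 10^4.47648 = 29956.

L₁/L₂ = 29960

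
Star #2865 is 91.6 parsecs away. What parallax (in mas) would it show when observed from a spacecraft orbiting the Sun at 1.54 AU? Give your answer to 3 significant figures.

p (arcsec) = B (AU) / d (pc).
p = 1.54 / 91.6 = 0.016812 arcsec = 16.812 mas.

16.8 mas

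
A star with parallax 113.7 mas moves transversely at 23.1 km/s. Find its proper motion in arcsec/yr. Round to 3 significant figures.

0.554 arcsec/yr

d = 1/p = 1/0.1137″ = 8.7951 pc.
μ = v_t / (4.74 d) = 23.1 / (4.74 × 8.7951) = 23.1 / 41.689 = 0.5541 ″/yr.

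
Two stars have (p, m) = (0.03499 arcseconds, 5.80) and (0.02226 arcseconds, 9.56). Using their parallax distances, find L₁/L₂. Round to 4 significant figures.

L₁/L₂ = 12.92

d₁ = 1/p₁ = 1/0.03499″ = 28.58 pc; d₂ = 1/p₂ = 1/0.02226″ = 44.924 pc.
M₁ = m₁ − 5 log₁₀ d₁ + 5 = 5.80 − 7.2803 + 5 = 3.5197.
M₂ = 9.56 − 8.2624 + 5 = 6.2976.
L₁/L₂ = 10^(0.4(M₂ − M₁)) = 10^(0.4 × 2.7779) = 10^1.11116 = 12.917.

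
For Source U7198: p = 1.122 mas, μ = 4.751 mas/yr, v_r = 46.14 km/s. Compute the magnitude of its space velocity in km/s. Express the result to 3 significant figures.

d = 1/p = 1/0.001122″ = 891.27 pc.
μ = 4.751 mas/yr = 0.004751 ″/yr.
v_t = 4.740 μ d = 4.740 × 0.004751 × 891.27 = 20.071 km/s.
v = √(v_r² + v_t²) = √(46.14² + 20.071²) = √2531.74 = 50.316 km/s.

50.3 km/s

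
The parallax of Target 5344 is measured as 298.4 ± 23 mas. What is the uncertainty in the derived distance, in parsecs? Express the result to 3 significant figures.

0.258 pc

d = 1/p, so σ_d = σ_p / p².
σ_d = 0.0230 / (0.2984)² = 0.0230 / 0.089043 = 0.2583 pc.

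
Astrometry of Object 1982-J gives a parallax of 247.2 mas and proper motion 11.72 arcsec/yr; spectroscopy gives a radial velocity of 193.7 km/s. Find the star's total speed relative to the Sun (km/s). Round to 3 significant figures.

297 km/s

d = 1/p = 1/0.2472″ = 4.0453 pc.
v_t = 4.740 μ d = 4.740 × 11.72 × 4.0453 = 224.73 km/s.
v = √(v_r² + v_t²) = √(193.7² + 224.73²) = √88023.3 = 296.69 km/s.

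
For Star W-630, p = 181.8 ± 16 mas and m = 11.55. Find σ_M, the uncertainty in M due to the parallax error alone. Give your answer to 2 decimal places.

M = m − 5 log₁₀ d + 5 = m + 5 log₁₀ p + 5, so ∂M/∂p = 5/(p ln 10).
σ_M = (5/ln 10) · (σ_p/p) = 2.1715 × 16/181.8 = 2.1715 × 0.088009 = 0.19111.

σ_M = 0.19 mag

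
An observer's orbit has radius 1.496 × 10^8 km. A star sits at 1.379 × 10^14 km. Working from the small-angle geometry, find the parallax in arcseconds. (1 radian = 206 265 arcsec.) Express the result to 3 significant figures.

0.224 arcsec

θ ≈ B/d = (1.496 × 10^8) / (1.379 × 10^14) = 1.0848 × 10^-6 rad.
In arcseconds: 1.0848 × 10^-6 × 206265 = 0.22376″.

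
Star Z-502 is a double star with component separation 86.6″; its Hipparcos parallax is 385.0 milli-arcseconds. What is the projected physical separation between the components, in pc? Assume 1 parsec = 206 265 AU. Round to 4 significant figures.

0.001091 pc

d = 1/p = 1/0.3850″ = 2.5974 pc.
At distance d (pc), an angle of θ arcsec spans θ·d AU: s = 86.6 × 2.5974 = 224.93 AU.
= 224.93 / 206265 = 0.0010905 pc.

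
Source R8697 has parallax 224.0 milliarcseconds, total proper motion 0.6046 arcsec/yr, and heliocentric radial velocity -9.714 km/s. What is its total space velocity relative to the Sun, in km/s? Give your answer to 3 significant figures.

d = 1/p = 1/0.2240″ = 4.4643 pc.
v_t = 4.740 μ d = 4.740 × 0.6046 × 4.4643 = 12.794 km/s.
v = √(v_r² + v_t²) = √((-9.714)² + 12.794²) = √258.048 = 16.064 km/s.

16.1 km/s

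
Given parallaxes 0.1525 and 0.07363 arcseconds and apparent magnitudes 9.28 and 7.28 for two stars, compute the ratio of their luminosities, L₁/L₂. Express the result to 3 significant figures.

L₁/L₂ = 0.0369

d₁ = 1/p₁ = 1/0.1525″ = 6.5574 pc; d₂ = 1/p₂ = 1/0.07363″ = 13.581 pc.
M₁ = m₁ − 5 log₁₀ d₁ + 5 = 9.28 − 4.0837 + 5 = 10.1963.
M₂ = 7.28 − 5.6647 + 5 = 6.6153.
L₁/L₂ = 10^(0.4(M₂ − M₁)) = 10^(0.4 × (-3.5810)) = 10^(-1.43240) = 0.036949.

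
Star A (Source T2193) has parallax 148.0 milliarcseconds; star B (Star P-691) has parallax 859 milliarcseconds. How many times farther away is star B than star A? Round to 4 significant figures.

0.1723

Since d = 1/p, d_B/d_A = p_A/p_B.
= 148.0 / 859 = 0.17229.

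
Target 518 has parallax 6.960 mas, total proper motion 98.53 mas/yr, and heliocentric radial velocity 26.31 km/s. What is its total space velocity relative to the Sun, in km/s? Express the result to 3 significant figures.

72.1 km/s

d = 1/p = 1/0.006960″ = 143.68 pc.
μ = 98.53 mas/yr = 0.09853 ″/yr.
v_t = 4.740 μ d = 4.740 × 0.09853 × 143.68 = 67.103 km/s.
v = √(v_r² + v_t²) = √(26.31² + 67.103²) = √5195.03 = 72.077 km/s.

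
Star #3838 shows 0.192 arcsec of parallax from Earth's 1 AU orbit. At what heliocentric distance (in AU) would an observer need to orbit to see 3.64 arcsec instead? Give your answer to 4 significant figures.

Parallax scales linearly with baseline: p ∝ B, so B = p_target / p_Earth × 1 AU.
B = 3.64 / 0.192 = 18.958 AU.

18.96 AU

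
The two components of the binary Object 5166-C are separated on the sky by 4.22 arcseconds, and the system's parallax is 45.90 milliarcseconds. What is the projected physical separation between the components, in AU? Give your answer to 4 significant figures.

d = 1/p = 1/0.04590″ = 21.786 pc.
At distance d (pc), an angle of θ arcsec spans θ·d AU: s = 4.22 × 21.786 = 91.937 AU.

91.94 AU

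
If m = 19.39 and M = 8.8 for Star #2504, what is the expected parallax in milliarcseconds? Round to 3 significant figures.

0.762 mas

m − M = 19.39 − 8.8 = 10.59.
d = 10^((m−M)/5 + 1) = 10^3.118 = 1312.2 pc.
p = 1/d = 1/1312.2 = 0.00076208 arcsec = 0.76208 mas.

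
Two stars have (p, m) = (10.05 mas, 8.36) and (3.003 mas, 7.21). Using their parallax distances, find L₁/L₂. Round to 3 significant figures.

L₁/L₂ = 0.0310

d₁ = 1/p₁ = 1/0.01005″ = 99.502 pc; d₂ = 1/p₂ = 1/0.003003″ = 333 pc.
M₁ = m₁ − 5 log₁₀ d₁ + 5 = 8.36 − 9.9892 + 5 = 3.3708.
M₂ = 7.21 − 12.6122 + 5 = -0.4022.
L₁/L₂ = 10^(0.4(M₂ − M₁)) = 10^(0.4 × (-3.7730)) = 10^(-1.50920) = 0.03096.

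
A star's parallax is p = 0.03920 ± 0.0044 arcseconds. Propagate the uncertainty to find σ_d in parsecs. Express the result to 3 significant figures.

d = 1/p, so σ_d = σ_p / p².
σ_d = 0.00440 / (0.03920)² = 0.00440 / 0.0015366 = 2.8635 pc.

2.86 pc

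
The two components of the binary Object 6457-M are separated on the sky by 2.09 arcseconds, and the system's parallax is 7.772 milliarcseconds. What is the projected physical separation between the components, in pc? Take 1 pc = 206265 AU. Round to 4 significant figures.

0.001304 pc

d = 1/p = 1/0.007772″ = 128.67 pc.
At distance d (pc), an angle of θ arcsec spans θ·d AU: s = 2.09 × 128.67 = 268.92 AU.
= 268.92 / 206265 = 0.0013038 pc.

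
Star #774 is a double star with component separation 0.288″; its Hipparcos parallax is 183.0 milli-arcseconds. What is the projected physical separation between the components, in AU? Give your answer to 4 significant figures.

d = 1/p = 1/0.1830″ = 5.4645 pc.
At distance d (pc), an angle of θ arcsec spans θ·d AU: s = 0.288 × 5.4645 = 1.5738 AU.

1.574 AU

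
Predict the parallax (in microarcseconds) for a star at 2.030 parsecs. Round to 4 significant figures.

492600 μas

p = 1/d = 1/2.03 = 0.49261 arcsec.
= 0.49261 × 10⁶ = 4.9261 × 10^5 μas.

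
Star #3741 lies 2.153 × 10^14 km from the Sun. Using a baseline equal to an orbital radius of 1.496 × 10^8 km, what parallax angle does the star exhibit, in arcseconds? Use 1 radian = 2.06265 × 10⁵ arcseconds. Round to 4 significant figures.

θ ≈ B/d = (1.496 × 10^8) / (2.153 × 10^14) = 6.9484 × 10^-7 rad.
In arcseconds: 6.9484 × 10^-7 × 206265 = 0.14332″.

0.1433 arcsec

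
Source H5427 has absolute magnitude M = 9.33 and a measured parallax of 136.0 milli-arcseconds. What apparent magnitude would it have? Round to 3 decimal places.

m = 8.662

d = 1/p = 1/0.1360″ = 7.3529 pc.
m − M = 5 log₁₀ d − 5 = 5 log₁₀(7.3529) − 5 = 4.3323 − 5 = -0.6677.
m = M + (m − M) = 9.33 + (-0.6677) = 8.662.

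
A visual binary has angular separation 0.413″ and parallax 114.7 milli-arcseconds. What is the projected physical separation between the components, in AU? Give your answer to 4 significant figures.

d = 1/p = 1/0.1147″ = 8.7184 pc.
At distance d (pc), an angle of θ arcsec spans θ·d AU: s = 0.413 × 8.7184 = 3.6007 AU.

3.601 AU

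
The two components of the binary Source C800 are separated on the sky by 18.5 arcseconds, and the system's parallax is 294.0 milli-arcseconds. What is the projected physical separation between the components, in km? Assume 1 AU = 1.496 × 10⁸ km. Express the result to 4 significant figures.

9.414 × 10^9 km

d = 1/p = 1/0.2940″ = 3.4014 pc.
At distance d (pc), an angle of θ arcsec spans θ·d AU: s = 18.5 × 3.4014 = 62.926 AU.
= 62.926 × 1.496 × 10⁸ km = 9.4137 × 10^9 km.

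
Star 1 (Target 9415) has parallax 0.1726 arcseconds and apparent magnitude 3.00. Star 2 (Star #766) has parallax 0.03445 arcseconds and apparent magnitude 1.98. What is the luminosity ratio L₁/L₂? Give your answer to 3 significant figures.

L₁/L₂ = 0.0156

d₁ = 1/p₁ = 1/0.1726″ = 5.7937 pc; d₂ = 1/p₂ = 1/0.03445″ = 29.028 pc.
M₁ = m₁ − 5 log₁₀ d₁ + 5 = 3.00 − 3.8148 + 5 = 4.1852.
M₂ = 1.98 − 7.3141 + 5 = -0.3341.
L₁/L₂ = 10^(0.4(M₂ − M₁)) = 10^(0.4 × (-4.5193)) = 10^(-1.80772) = 0.01557.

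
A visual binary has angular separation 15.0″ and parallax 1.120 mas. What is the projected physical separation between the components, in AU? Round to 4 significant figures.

d = 1/p = 1/0.001120″ = 892.86 pc.
At distance d (pc), an angle of θ arcsec spans θ·d AU: s = 15.0 × 892.86 = 13393 AU.

13390 AU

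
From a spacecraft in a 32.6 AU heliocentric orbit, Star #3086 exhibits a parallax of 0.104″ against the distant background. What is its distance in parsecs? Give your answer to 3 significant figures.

313 pc

With baseline B (in AU) and parallax p (in arcsec), d = B/p parsecs.
d = 32.6 / 0.104 = 313.46 pc.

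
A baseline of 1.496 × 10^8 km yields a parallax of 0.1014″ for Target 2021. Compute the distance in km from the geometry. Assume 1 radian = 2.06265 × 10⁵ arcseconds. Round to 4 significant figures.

θ = 0.1014″ = 0.1014/206265 = 4.9160 × 10^-7 rad.
d = B/θ = (1.496 × 10^8) / (4.9160 × 10^-7) = 3.0431 × 10^14 km.

3.043 × 10^14 km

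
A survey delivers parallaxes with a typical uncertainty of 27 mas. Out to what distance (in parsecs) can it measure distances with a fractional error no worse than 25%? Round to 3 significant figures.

9.26 pc

σ_d/d = σ_p/p, so the condition is σ_p/p ≤ 0.25, i.e. p ≥ σ_p/0.25.
p_min = 27/0.25 = 108 mas = 0.108 arcsec.
d_max = 1/p_min = 1/0.108 = 9.2593 pc.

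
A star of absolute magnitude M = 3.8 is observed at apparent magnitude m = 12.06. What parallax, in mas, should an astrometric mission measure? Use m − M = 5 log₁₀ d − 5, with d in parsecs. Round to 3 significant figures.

2.23 mas

m − M = 12.06 − 3.8 = 8.26.
d = 10^((m−M)/5 + 1) = 10^2.652 = 448.75 pc.
p = 1/d = 1/448.75 = 0.0022284 arcsec = 2.2284 mas.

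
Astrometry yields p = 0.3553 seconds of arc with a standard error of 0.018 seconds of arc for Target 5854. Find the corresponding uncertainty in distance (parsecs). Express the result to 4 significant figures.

0.1426 pc

d = 1/p, so σ_d = σ_p / p².
σ_d = 0.0180 / (0.3553)² = 0.0180 / 0.12624 = 0.14259 pc.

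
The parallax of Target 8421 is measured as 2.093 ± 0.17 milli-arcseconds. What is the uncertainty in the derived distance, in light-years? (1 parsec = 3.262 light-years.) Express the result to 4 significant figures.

126.6 ly

d = 1/p, so σ_d = σ_p / p².
σ_d = 0.000170 / (0.002093)² = 0.000170 / 0.0000043806 = 38.807 pc = 38.807 × 3.262 ly = 126.59 ly.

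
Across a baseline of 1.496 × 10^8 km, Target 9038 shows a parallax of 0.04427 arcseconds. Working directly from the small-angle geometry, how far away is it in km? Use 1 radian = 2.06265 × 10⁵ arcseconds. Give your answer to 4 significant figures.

6.970 × 10^14 km

θ = 0.04427″ = 0.04427/206265 = 2.1463 × 10^-7 rad.
d = B/θ = (1.496 × 10^8) / (2.1463 × 10^-7) = 6.9701 × 10^14 km.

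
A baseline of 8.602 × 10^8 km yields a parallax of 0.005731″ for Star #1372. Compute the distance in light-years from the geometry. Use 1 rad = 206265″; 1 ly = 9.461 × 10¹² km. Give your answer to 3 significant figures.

θ = 0.005731″ = 0.005731/206265 = 2.7785 × 10^-8 rad.
d = B/θ = (8.602 × 10^8) / (2.7785 × 10^-8) = 3.0959 × 10^16 km = (3.0959 × 10^16) / (9.461 × 10^12) ly = 3272.3 ly.

3270 ly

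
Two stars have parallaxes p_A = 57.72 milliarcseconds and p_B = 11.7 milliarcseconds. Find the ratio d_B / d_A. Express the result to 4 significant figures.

4.933

Since d = 1/p, d_B/d_A = p_A/p_B.
= 57.72 / 11.7 = 4.9333.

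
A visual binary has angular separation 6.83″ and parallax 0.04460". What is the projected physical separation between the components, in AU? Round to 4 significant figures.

d = 1/p = 1/0.04460″ = 22.422 pc.
At distance d (pc), an angle of θ arcsec spans θ·d AU: s = 6.83 × 22.422 = 153.14 AU.

153.1 AU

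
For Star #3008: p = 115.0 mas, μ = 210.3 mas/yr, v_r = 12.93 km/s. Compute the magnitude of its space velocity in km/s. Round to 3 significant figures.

15.6 km/s

d = 1/p = 1/0.1150″ = 8.6957 pc.
μ = 210.3 mas/yr = 0.2103 ″/yr.
v_t = 4.740 μ d = 4.740 × 0.2103 × 8.6957 = 8.6681 km/s.
v = √(v_r² + v_t²) = √(12.93² + 8.6681²) = √242.321 = 15.567 km/s.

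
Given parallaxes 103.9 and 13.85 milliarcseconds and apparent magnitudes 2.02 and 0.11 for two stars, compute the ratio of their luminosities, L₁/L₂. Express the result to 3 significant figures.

L₁/L₂ = 0.00306

d₁ = 1/p₁ = 1/0.1039″ = 9.6246 pc; d₂ = 1/p₂ = 1/0.01385″ = 72.202 pc.
M₁ = m₁ − 5 log₁₀ d₁ + 5 = 2.02 − 4.9169 + 5 = 2.1031.
M₂ = 0.11 − 9.2927 + 5 = -4.1827.
L₁/L₂ = 10^(0.4(M₂ − M₁)) = 10^(0.4 × (-6.2858)) = 10^(-2.51432) = 0.0030597.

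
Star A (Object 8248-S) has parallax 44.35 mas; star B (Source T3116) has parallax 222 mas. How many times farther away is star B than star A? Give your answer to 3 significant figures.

0.200

Since d = 1/p, d_B/d_A = p_A/p_B.
= 44.35 / 222 = 0.19977.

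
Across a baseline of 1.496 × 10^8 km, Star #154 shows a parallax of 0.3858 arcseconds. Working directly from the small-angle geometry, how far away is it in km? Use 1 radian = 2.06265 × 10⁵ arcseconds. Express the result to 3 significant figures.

8.00 × 10^13 km

θ = 0.3858″ = 0.3858/206265 = 1.8704 × 10^-6 rad.
d = B/θ = (1.496 × 10^8) / (1.8704 × 10^-6) = 7.9983 × 10^13 km.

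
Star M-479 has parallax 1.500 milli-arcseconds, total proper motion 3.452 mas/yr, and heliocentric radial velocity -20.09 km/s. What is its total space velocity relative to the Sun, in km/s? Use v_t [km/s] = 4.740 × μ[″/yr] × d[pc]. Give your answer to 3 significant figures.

22.9 km/s

d = 1/p = 1/0.001500″ = 666.67 pc.
μ = 3.452 mas/yr = 0.003452 ″/yr.
v_t = 4.740 μ d = 4.740 × 0.003452 × 666.67 = 10.908 km/s.
v = √(v_r² + v_t²) = √((-20.09)² + 10.908²) = √522.593 = 22.86 km/s.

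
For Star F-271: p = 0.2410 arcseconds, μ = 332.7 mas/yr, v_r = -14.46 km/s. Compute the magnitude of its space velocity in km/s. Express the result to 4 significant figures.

15.87 km/s

d = 1/p = 1/0.2410″ = 4.1494 pc.
μ = 332.7 mas/yr = 0.3327 ″/yr.
v_t = 4.740 μ d = 4.740 × 0.3327 × 4.1494 = 6.5436 km/s.
v = √(v_r² + v_t²) = √((-14.46)² + 6.5436²) = √251.91 = 15.872 km/s.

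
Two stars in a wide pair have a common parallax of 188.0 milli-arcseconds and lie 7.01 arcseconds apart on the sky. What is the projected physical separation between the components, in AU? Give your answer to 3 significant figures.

d = 1/p = 1/0.1880″ = 5.3191 pc.
At distance d (pc), an angle of θ arcsec spans θ·d AU: s = 7.01 × 5.3191 = 37.287 AU.

37.3 AU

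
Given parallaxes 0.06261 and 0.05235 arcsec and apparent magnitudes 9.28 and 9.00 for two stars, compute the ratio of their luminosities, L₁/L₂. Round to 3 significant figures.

d₁ = 1/p₁ = 1/0.06261″ = 15.972 pc; d₂ = 1/p₂ = 1/0.05235″ = 19.102 pc.
M₁ = m₁ − 5 log₁₀ d₁ + 5 = 9.28 − 6.0168 + 5 = 8.2632.
M₂ = 9.00 − 6.4054 + 5 = 7.5946.
L₁/L₂ = 10^(0.4(M₂ − M₁)) = 10^(0.4 × (-0.6686)) = 10^(-0.26744) = 0.54021.

L₁/L₂ = 0.540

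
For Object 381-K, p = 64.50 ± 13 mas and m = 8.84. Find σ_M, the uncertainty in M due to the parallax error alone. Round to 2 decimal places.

σ_M = 0.44 mag

M = m − 5 log₁₀ d + 5 = m + 5 log₁₀ p + 5, so ∂M/∂p = 5/(p ln 10).
σ_M = (5/ln 10) · (σ_p/p) = 2.1715 × 13/64.50 = 2.1715 × 0.20155 = 0.43767.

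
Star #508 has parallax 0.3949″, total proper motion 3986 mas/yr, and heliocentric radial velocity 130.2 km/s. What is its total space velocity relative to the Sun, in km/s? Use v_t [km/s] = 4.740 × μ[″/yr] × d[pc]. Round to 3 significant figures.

d = 1/p = 1/0.3949″ = 2.5323 pc.
μ = 3986 mas/yr = 3.986 ″/yr.
v_t = 4.740 μ d = 4.740 × 3.986 × 2.5323 = 47.844 km/s.
v = √(v_r² + v_t²) = √(130.2² + 47.844²) = √19241.1 = 138.71 km/s.

139 km/s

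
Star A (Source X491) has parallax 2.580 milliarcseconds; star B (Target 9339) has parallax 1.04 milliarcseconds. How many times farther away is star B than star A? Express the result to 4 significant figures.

2.481

Since d = 1/p, d_B/d_A = p_A/p_B.
= 2.580 / 1.04 = 2.4808.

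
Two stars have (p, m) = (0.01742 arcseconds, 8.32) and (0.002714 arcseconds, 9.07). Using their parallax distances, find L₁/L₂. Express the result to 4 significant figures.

d₁ = 1/p₁ = 1/0.01742″ = 57.405 pc; d₂ = 1/p₂ = 1/0.002714″ = 368.46 pc.
M₁ = m₁ − 5 log₁₀ d₁ + 5 = 8.32 − 8.7947 + 5 = 4.5253.
M₂ = 9.07 − 12.8320 + 5 = 1.2380.
L₁/L₂ = 10^(0.4(M₂ − M₁)) = 10^(0.4 × (-3.2873)) = 10^(-1.31492) = 0.048426.

L₁/L₂ = 0.04843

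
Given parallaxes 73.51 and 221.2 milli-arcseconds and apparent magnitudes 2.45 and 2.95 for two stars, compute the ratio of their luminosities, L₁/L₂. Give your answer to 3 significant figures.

L₁/L₂ = 14.4

d₁ = 1/p₁ = 1/0.07351″ = 13.604 pc; d₂ = 1/p₂ = 1/0.2212″ = 4.5208 pc.
M₁ = m₁ − 5 log₁₀ d₁ + 5 = 2.45 − 5.6683 + 5 = 1.7817.
M₂ = 2.95 − 3.2761 + 5 = 4.6739.
L₁/L₂ = 10^(0.4(M₂ − M₁)) = 10^(0.4 × 2.8922) = 10^1.15688 = 14.351.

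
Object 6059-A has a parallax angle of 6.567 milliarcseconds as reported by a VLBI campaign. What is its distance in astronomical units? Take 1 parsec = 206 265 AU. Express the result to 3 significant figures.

p = 6.567 milliarcseconds = 0.006567 arcsec.
d = 1/p = 1/0.006567 = 152.28 pc.
In AU: 152.28 × 206265 = 3.1410 × 10^7 AU.

3.14 × 10^7 AU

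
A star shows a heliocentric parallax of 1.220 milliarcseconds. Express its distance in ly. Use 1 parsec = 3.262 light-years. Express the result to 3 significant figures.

p = 1.220 milliarcseconds = 0.001220 arcsec.
d = 1/p = 1/0.001220 = 819.67 pc.
In light-years: 819.67 × 3.262 = 2673.8 ly.

2670 ly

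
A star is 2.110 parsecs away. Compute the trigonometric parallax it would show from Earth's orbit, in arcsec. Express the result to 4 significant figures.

p = 1/d = 1/2.11 = 0.47393 arcsec.

0.4739 arcsec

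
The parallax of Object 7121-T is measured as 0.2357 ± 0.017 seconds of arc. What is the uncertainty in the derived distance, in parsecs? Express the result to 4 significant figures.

d = 1/p, so σ_d = σ_p / p².
σ_d = 0.0170 / (0.2357)² = 0.0170 / 0.055554 = 0.30601 pc.

0.3060 pc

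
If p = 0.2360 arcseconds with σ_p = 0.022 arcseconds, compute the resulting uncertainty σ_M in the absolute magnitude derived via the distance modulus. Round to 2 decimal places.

σ_M = 0.20 mag

M = m − 5 log₁₀ d + 5 = m + 5 log₁₀ p + 5, so ∂M/∂p = 5/(p ln 10).
σ_M = (5/ln 10) · (σ_p/p) = 2.1715 × 0.022/0.2360 = 2.1715 × 0.09322 = 0.20243.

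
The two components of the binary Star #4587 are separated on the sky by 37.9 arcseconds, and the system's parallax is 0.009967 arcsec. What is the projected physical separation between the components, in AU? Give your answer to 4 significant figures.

3803 AU

d = 1/p = 1/0.009967″ = 100.33 pc.
At distance d (pc), an angle of θ arcsec spans θ·d AU: s = 37.9 × 100.33 = 3802.5 AU.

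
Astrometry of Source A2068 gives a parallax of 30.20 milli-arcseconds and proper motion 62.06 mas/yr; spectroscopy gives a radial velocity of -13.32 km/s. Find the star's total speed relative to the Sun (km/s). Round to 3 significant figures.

16.5 km/s

d = 1/p = 1/0.03020″ = 33.113 pc.
μ = 62.06 mas/yr = 0.06206 ″/yr.
v_t = 4.740 μ d = 4.740 × 0.06206 × 33.113 = 9.7407 km/s.
v = √(v_r² + v_t²) = √((-13.32)² + 9.7407²) = √272.304 = 16.502 km/s.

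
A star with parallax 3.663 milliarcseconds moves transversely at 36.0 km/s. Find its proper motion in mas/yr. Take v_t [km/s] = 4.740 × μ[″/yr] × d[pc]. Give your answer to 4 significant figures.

d = 1/p = 1/0.003663″ = 273 pc.
μ = v_t / (4.74 d) = 36.0 / (4.74 × 273) = 36.0 / 1294 = 0.027821 ″/yr = 27.821 mas/yr.

27.82 mas/yr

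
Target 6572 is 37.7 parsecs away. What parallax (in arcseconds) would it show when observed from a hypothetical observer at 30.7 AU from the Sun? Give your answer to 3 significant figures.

0.814 arcsec

p (arcsec) = B (AU) / d (pc).
p = 30.7 / 37.7 = 0.81432 arcsec.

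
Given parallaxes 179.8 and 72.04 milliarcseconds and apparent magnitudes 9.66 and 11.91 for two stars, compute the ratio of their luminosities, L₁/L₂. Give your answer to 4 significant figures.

d₁ = 1/p₁ = 1/0.1798″ = 5.5617 pc; d₂ = 1/p₂ = 1/0.07204″ = 13.881 pc.
M₁ = m₁ − 5 log₁₀ d₁ + 5 = 9.66 − 3.7260 + 5 = 10.9340.
M₂ = 11.91 − 5.7121 + 5 = 11.1979.
L₁/L₂ = 10^(0.4(M₂ − M₁)) = 10^(0.4 × 0.2639) = 10^0.10556 = 1.2751.

L₁/L₂ = 1.275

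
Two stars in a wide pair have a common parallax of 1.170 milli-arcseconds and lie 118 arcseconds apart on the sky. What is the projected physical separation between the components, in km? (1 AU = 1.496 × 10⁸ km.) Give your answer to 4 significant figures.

1.509 × 10^13 km

d = 1/p = 1/0.001170″ = 854.7 pc.
At distance d (pc), an angle of θ arcsec spans θ·d AU: s = 118 × 854.7 = 1.0085 × 10^5 AU.
= 1.0085 × 10^5 × 1.496 × 10⁸ km = 1.5087 × 10^13 km.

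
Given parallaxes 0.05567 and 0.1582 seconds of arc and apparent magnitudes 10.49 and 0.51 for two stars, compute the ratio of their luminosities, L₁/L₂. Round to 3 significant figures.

L₁/L₂ = 0.000823

d₁ = 1/p₁ = 1/0.05567″ = 17.963 pc; d₂ = 1/p₂ = 1/0.1582″ = 6.3211 pc.
M₁ = m₁ − 5 log₁₀ d₁ + 5 = 10.49 − 6.2719 + 5 = 9.2181.
M₂ = 0.51 − 4.0040 + 5 = 1.5060.
L₁/L₂ = 10^(0.4(M₂ − M₁)) = 10^(0.4 × (-7.7121)) = 10^(-3.08484) = 0.00082255.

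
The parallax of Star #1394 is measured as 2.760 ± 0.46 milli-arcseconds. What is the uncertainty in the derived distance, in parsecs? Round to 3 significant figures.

d = 1/p, so σ_d = σ_p / p².
σ_d = 0.000460 / (0.002760)² = 0.000460 / 0.0000076176 = 60.386 pc.

60.4 pc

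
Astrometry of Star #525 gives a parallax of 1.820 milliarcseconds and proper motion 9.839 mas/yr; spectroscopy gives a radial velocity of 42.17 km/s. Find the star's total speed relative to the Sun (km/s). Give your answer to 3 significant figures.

49.3 km/s

d = 1/p = 1/0.001820″ = 549.45 pc.
μ = 9.839 mas/yr = 0.009839 ″/yr.
v_t = 4.740 μ d = 4.740 × 0.009839 × 549.45 = 25.625 km/s.
v = √(v_r² + v_t²) = √(42.17² + 25.625²) = √2434.95 = 49.345 km/s.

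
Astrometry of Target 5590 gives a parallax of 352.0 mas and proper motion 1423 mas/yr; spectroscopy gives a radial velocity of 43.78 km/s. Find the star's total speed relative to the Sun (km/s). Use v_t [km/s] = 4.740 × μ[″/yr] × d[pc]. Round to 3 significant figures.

47.8 km/s

d = 1/p = 1/0.3520″ = 2.8409 pc.
μ = 1423 mas/yr = 1.423 ″/yr.
v_t = 4.740 μ d = 4.740 × 1.423 × 2.8409 = 19.162 km/s.
v = √(v_r² + v_t²) = √(43.78² + 19.162²) = √2283.87 = 47.79 km/s.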